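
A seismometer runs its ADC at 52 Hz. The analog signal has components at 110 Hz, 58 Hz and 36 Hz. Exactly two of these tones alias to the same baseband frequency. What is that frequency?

fs/2 = 26 Hz.
110 Hz mod fs = 6 Hz.
6 Hz ≤ fs/2 = 26 Hz, appears at 6 Hz.
58 Hz mod fs = 6 Hz.
6 Hz ≤ fs/2 = 26 Hz, appears at 6 Hz.
36 Hz > fs/2 = 26 Hz, folds to fs − 36 Hz = 16 Hz.
58 Hz and 110 Hz both map to 6 Hz.

6 Hz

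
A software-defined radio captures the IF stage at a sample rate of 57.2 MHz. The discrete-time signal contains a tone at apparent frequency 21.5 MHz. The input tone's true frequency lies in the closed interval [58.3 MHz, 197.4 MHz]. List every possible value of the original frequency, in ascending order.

Frequencies that alias to 21.5 MHz are k·fs ± 21.5 MHz for integer k ≥ 0.
k=0: 21.5 MHz.
k=1: 35.7 MHz, 78.7 MHz.
k=2: 92.9 MHz, 135.9 MHz.
k=3: 150.1 MHz, 193.1 MHz.
k=4: 207.3 MHz, 250.3 MHz.
Within [58.3 MHz, 197.4 MHz]: 78.7 MHz, 92.9 MHz, 135.9 MHz, 150.1 MHz, 193.1 MHz.

78.7 MHz, 92.9 MHz, 135.9 MHz, 150.1 MHz, 193.1 MHz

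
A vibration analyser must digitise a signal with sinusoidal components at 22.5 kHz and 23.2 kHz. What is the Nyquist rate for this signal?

Highest-frequency component: 23.2 kHz.
Nyquist rate = 2 × 23.2 kHz = 46.4 kHz.

46.4 kHz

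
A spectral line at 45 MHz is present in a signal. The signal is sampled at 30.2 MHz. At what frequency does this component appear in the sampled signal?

14.8 MHz

45 MHz mod fs = 14.8 MHz.
14.8 MHz ≤ fs/2 = 15.1 MHz, appears at 14.8 MHz.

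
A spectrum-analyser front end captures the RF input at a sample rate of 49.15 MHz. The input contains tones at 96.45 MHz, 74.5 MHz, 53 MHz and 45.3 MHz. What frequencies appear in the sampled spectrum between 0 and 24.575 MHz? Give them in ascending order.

fs/2 = 24.575 MHz.
96.45 MHz mod fs = 47.3 MHz.
47.3 MHz > fs/2 = 24.575 MHz, folds to fs − 47.3 MHz = 1.85 MHz.
74.5 MHz mod fs = 25.35 MHz.
25.35 MHz > fs/2 = 24.575 MHz, folds to fs − 25.35 MHz = 23.8 MHz.
53 MHz mod fs = 3.85 MHz.
3.85 MHz ≤ fs/2 = 24.575 MHz, appears at 3.85 MHz.
45.3 MHz > fs/2 = 24.575 MHz, folds to fs − 45.3 MHz = 3.85 MHz.
Distinct values: {1.85 MHz, 3.85 MHz, 23.8 MHz}.

1.85 MHz, 3.85 MHz, 23.8 MHz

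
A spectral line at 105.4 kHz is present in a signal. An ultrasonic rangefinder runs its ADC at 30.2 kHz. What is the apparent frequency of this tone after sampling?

14.8 kHz

105.4 kHz mod fs = 14.8 kHz.
14.8 kHz ≤ fs/2 = 15.1 kHz, appears at 14.8 kHz.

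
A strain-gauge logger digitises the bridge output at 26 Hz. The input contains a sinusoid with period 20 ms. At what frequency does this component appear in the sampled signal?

T = 20 ms → f = 1/T = 50 Hz.
50 Hz mod fs = 24 Hz.
24 Hz > fs/2 = 13 Hz, folds to fs − 24 Hz = 2 Hz.

2 Hz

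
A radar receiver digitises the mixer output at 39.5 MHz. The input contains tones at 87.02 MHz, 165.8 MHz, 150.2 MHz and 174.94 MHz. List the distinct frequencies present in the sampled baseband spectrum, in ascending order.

7.8 MHz, 8.02 MHz, 16.94 MHz

fs/2 = 19.75 MHz.
87.02 MHz mod fs = 8.02 MHz.
8.02 MHz ≤ fs/2 = 19.75 MHz, appears at 8.02 MHz.
165.8 MHz mod fs = 7.8 MHz.
7.8 MHz ≤ fs/2 = 19.75 MHz, appears at 7.8 MHz.
150.2 MHz mod fs = 31.7 MHz.
31.7 MHz > fs/2 = 19.75 MHz, folds to fs − 31.7 MHz = 7.8 MHz.
174.94 MHz mod fs = 16.94 MHz.
16.94 MHz ≤ fs/2 = 19.75 MHz, appears at 16.94 MHz.
Distinct values: {7.8 MHz, 8.02 MHz, 16.94 MHz}.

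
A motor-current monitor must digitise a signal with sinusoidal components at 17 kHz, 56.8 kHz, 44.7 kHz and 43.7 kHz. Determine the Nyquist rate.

113.6 kHz

Highest-frequency component: 56.8 kHz.
Nyquist rate = 2 × 56.8 kHz = 113.6 kHz.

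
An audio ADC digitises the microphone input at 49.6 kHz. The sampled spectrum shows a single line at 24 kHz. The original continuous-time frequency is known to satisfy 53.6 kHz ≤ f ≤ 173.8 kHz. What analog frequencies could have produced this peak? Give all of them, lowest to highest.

73.6 kHz, 75.2 kHz, 123.2 kHz, 124.8 kHz, 172.8 kHz

Frequencies that alias to 24 kHz are k·fs ± 24 kHz for integer k ≥ 0.
k=0: 24 kHz.
k=1: 25.6 kHz, 73.6 kHz.
k=2: 75.2 kHz, 123.2 kHz.
k=3: 124.8 kHz, 172.8 kHz.
k=4: 174.4 kHz, 222.4 kHz.
Within [53.6 kHz, 173.8 kHz]: 73.6 kHz, 75.2 kHz, 123.2 kHz, 124.8 kHz, 172.8 kHz.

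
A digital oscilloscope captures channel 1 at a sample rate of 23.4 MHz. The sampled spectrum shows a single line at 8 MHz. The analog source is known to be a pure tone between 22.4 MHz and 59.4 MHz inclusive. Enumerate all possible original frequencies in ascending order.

Frequencies that alias to 8 MHz are k·fs ± 8 MHz for integer k ≥ 0.
k=0: 8 MHz.
k=1: 15.4 MHz, 31.4 MHz.
k=2: 38.8 MHz, 54.8 MHz.
k=3: 62.2 MHz, 78.2 MHz.
Within [22.4 MHz, 59.4 MHz]: 31.4 MHz, 38.8 MHz, 54.8 MHz.

31.4 MHz, 38.8 MHz, 54.8 MHz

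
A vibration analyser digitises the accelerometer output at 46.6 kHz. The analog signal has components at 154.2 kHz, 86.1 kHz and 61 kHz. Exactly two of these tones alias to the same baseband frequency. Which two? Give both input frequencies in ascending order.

fs/2 = 23.3 kHz.
154.2 kHz mod fs = 14.4 kHz.
14.4 kHz ≤ fs/2 = 23.3 kHz, appears at 14.4 kHz.
86.1 kHz mod fs = 39.5 kHz.
39.5 kHz > fs/2 = 23.3 kHz, folds to fs − 39.5 kHz = 7.1 kHz.
61 kHz mod fs = 14.4 kHz.
14.4 kHz ≤ fs/2 = 23.3 kHz, appears at 14.4 kHz.
61 kHz and 154.2 kHz both map to 14.4 kHz.

61 kHz, 154.2 kHz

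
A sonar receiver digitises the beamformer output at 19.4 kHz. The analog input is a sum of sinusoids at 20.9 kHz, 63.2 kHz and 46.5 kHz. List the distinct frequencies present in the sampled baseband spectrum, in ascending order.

1.5 kHz, 5 kHz, 7.7 kHz

fs/2 = 9.7 kHz.
20.9 kHz mod fs = 1.5 kHz.
1.5 kHz ≤ fs/2 = 9.7 kHz, appears at 1.5 kHz.
63.2 kHz mod fs = 5 kHz.
5 kHz ≤ fs/2 = 9.7 kHz, appears at 5 kHz.
46.5 kHz mod fs = 7.7 kHz.
7.7 kHz ≤ fs/2 = 9.7 kHz, appears at 7.7 kHz.
Distinct values: {1.5 kHz, 5 kHz, 7.7 kHz}.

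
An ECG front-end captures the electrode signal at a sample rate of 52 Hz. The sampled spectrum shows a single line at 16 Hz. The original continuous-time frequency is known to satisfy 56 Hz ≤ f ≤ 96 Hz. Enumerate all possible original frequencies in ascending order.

68 Hz, 88 Hz

Frequencies that alias to 16 Hz are k·fs ± 16 Hz for integer k ≥ 0.
k=0: 16 Hz.
k=1: 36 Hz, 68 Hz.
k=2: 88 Hz, 120 Hz.
k=3: 140 Hz, 172 Hz.
Within [56 Hz, 96 Hz]: 68 Hz, 88 Hz.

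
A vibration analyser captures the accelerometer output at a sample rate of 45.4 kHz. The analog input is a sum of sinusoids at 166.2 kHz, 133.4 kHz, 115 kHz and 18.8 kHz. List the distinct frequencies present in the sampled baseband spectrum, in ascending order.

fs/2 = 22.7 kHz.
166.2 kHz mod fs = 30 kHz.
30 kHz > fs/2 = 22.7 kHz, folds to fs − 30 kHz = 15.4 kHz.
133.4 kHz mod fs = 42.6 kHz.
42.6 kHz > fs/2 = 22.7 kHz, folds to fs − 42.6 kHz = 2.8 kHz.
115 kHz mod fs = 24.2 kHz.
24.2 kHz > fs/2 = 22.7 kHz, folds to fs − 24.2 kHz = 21.2 kHz.
18.8 kHz ≤ fs/2 = 22.7 kHz, passes unchanged.
Distinct values: {2.8 kHz, 15.4 kHz, 18.8 kHz, 21.2 kHz}.

2.8 kHz, 15.4 kHz, 18.8 kHz, 21.2 kHz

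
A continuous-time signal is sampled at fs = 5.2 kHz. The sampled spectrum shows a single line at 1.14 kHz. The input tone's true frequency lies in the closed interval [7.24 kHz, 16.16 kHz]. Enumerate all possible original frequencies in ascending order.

9.26 kHz, 11.54 kHz, 14.46 kHz

Frequencies that alias to 1.14 kHz are k·fs ± 1.14 kHz for integer k ≥ 0.
k=0: 1.14 kHz.
k=1: 4.06 kHz, 6.34 kHz.
k=2: 9.26 kHz, 11.54 kHz.
k=3: 14.46 kHz, 16.74 kHz.
k=4: 19.66 kHz, 21.94 kHz.
Within [7.24 kHz, 16.16 kHz]: 9.26 kHz, 11.54 kHz, 14.46 kHz.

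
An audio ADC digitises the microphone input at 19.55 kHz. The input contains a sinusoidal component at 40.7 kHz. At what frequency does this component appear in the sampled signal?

1.6 kHz

40.7 kHz mod fs = 1.6 kHz.
1.6 kHz ≤ fs/2 = 9.775 kHz, appears at 1.6 kHz.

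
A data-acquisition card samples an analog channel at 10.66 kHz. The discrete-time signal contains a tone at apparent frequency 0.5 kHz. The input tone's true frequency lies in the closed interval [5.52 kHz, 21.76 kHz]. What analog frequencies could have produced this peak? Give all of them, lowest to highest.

Frequencies that alias to 0.5 kHz are k·fs ± 0.5 kHz for integer k ≥ 0.
k=0: 0.5 kHz.
k=1: 10.16 kHz, 11.16 kHz.
k=2: 20.82 kHz, 21.82 kHz.
k=3: 31.48 kHz, 32.48 kHz.
Within [5.52 kHz, 21.76 kHz]: 10.16 kHz, 11.16 kHz, 20.82 kHz.

10.16 kHz, 11.16 kHz, 20.82 kHz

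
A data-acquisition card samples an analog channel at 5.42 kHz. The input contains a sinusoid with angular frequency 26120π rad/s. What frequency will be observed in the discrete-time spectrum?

2.22 kHz

ω = 26120π rad/s → f = ω/(2π) = 13060 Hz = 13.06 kHz.
13.06 kHz mod fs = 2.22 kHz.
2.22 kHz ≤ fs/2 = 2.71 kHz, appears at 2.22 kHz.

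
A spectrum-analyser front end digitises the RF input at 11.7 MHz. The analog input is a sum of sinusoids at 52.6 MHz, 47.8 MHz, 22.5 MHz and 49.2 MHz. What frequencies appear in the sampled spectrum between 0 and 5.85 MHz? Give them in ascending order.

0.9 MHz, 1 MHz, 2.4 MHz, 5.8 MHz

fs/2 = 5.85 MHz.
52.6 MHz mod fs = 5.8 MHz.
5.8 MHz ≤ fs/2 = 5.85 MHz, appears at 5.8 MHz.
47.8 MHz mod fs = 1 MHz.
1 MHz ≤ fs/2 = 5.85 MHz, appears at 1 MHz.
22.5 MHz mod fs = 10.8 MHz.
10.8 MHz > fs/2 = 5.85 MHz, folds to fs − 10.8 MHz = 0.9 MHz.
49.2 MHz mod fs = 2.4 MHz.
2.4 MHz ≤ fs/2 = 5.85 MHz, appears at 2.4 MHz.
Distinct values: {0.9 MHz, 1 MHz, 2.4 MHz, 5.8 MHz}.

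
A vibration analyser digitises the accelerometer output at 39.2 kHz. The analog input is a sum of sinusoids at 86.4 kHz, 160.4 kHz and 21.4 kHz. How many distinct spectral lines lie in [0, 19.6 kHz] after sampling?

fs/2 = 19.6 kHz.
86.4 kHz mod fs = 8 kHz.
8 kHz ≤ fs/2 = 19.6 kHz, appears at 8 kHz.
160.4 kHz mod fs = 3.6 kHz.
3.6 kHz ≤ fs/2 = 19.6 kHz, appears at 3.6 kHz.
21.4 kHz > fs/2 = 19.6 kHz, folds to fs − 21.4 kHz = 17.8 kHz.
Distinct values: {3.6 kHz, 8 kHz, 17.8 kHz} → 3.

3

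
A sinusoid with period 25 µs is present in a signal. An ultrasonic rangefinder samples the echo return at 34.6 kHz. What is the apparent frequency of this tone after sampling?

5.4 kHz

T = 25 µs → f = 1/T = 40 kHz.
40 kHz mod fs = 5.4 kHz.
5.4 kHz ≤ fs/2 = 17.3 kHz, appears at 5.4 kHz.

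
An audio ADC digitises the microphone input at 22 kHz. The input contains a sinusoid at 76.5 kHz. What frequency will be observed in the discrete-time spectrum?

10.5 kHz

76.5 kHz mod fs = 10.5 kHz.
10.5 kHz ≤ fs/2 = 11 kHz, appears at 10.5 kHz.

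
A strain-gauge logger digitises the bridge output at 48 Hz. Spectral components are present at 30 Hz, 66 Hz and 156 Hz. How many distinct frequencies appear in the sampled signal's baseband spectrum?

fs/2 = 24 Hz.
30 Hz > fs/2 = 24 Hz, folds to fs − 30 Hz = 18 Hz.
66 Hz mod fs = 18 Hz.
18 Hz ≤ fs/2 = 24 Hz, appears at 18 Hz.
156 Hz mod fs = 12 Hz.
12 Hz ≤ fs/2 = 24 Hz, appears at 12 Hz.
Distinct values: {12 Hz, 18 Hz} → 2.

2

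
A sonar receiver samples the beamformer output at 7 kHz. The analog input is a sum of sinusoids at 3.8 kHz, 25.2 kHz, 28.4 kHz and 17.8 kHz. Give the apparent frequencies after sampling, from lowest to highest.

0.4 kHz, 2.8 kHz, 3.2 kHz

fs/2 = 3.5 kHz.
3.8 kHz > fs/2 = 3.5 kHz, folds to fs − 3.8 kHz = 3.2 kHz.
25.2 kHz mod fs = 4.2 kHz.
4.2 kHz > fs/2 = 3.5 kHz, folds to fs − 4.2 kHz = 2.8 kHz.
28.4 kHz mod fs = 0.4 kHz.
0.4 kHz ≤ fs/2 = 3.5 kHz, appears at 0.4 kHz.
17.8 kHz mod fs = 3.8 kHz.
3.8 kHz > fs/2 = 3.5 kHz, folds to fs − 3.8 kHz = 3.2 kHz.
Distinct values: {0.4 kHz, 2.8 kHz, 3.2 kHz}.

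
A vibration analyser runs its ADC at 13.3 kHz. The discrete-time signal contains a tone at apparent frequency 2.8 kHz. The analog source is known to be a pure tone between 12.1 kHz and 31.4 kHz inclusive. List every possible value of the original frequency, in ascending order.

16.1 kHz, 23.8 kHz, 29.4 kHz

Frequencies that alias to 2.8 kHz are k·fs ± 2.8 kHz for integer k ≥ 0.
k=0: 2.8 kHz.
k=1: 10.5 kHz, 16.1 kHz.
k=2: 23.8 kHz, 29.4 kHz.
k=3: 37.1 kHz, 42.7 kHz.
Within [12.1 kHz, 31.4 kHz]: 16.1 kHz, 23.8 kHz, 29.4 kHz.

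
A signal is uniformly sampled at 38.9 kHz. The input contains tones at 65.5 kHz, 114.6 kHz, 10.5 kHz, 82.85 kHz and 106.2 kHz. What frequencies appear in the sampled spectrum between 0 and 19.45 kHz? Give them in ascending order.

2.1 kHz, 5.05 kHz, 10.5 kHz, 12.3 kHz

fs/2 = 19.45 kHz.
65.5 kHz mod fs = 26.6 kHz.
26.6 kHz > fs/2 = 19.45 kHz, folds to fs − 26.6 kHz = 12.3 kHz.
114.6 kHz mod fs = 36.8 kHz.
36.8 kHz > fs/2 = 19.45 kHz, folds to fs − 36.8 kHz = 2.1 kHz.
10.5 kHz ≤ fs/2 = 19.45 kHz, passes unchanged.
82.85 kHz mod fs = 5.05 kHz.
5.05 kHz ≤ fs/2 = 19.45 kHz, appears at 5.05 kHz.
106.2 kHz mod fs = 28.4 kHz.
28.4 kHz > fs/2 = 19.45 kHz, folds to fs − 28.4 kHz = 10.5 kHz.
Distinct values: {2.1 kHz, 5.05 kHz, 10.5 kHz, 12.3 kHz}.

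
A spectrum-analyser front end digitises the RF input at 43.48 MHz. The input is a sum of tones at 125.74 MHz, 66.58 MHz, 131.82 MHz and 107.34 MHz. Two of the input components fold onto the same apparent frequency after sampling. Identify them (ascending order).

fs/2 = 21.74 MHz.
125.74 MHz mod fs = 38.78 MHz.
38.78 MHz > fs/2 = 21.74 MHz, folds to fs − 38.78 MHz = 4.7 MHz.
66.58 MHz mod fs = 23.1 MHz.
23.1 MHz > fs/2 = 21.74 MHz, folds to fs − 23.1 MHz = 20.38 MHz.
131.82 MHz mod fs = 1.38 MHz.
1.38 MHz ≤ fs/2 = 21.74 MHz, appears at 1.38 MHz.
107.34 MHz mod fs = 20.38 MHz.
20.38 MHz ≤ fs/2 = 21.74 MHz, appears at 20.38 MHz.
66.58 MHz and 107.34 MHz both map to 20.38 MHz.

66.58 MHz, 107.34 MHz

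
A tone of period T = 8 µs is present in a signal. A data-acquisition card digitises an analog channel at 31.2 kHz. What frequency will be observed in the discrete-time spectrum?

0.2 kHz

T = 8 µs → f = 1/T = 125 kHz.
125 kHz mod fs = 0.2 kHz.
0.2 kHz ≤ fs/2 = 15.6 kHz, appears at 0.2 kHz.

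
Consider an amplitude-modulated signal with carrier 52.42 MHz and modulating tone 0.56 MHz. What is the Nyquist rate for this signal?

105.96 MHz

AM sidebands sit at fc ± fm = 51.86 MHz and 52.98 MHz.
Highest-frequency component: 52.98 MHz.
Nyquist rate = 2 × 52.98 MHz = 105.96 MHz.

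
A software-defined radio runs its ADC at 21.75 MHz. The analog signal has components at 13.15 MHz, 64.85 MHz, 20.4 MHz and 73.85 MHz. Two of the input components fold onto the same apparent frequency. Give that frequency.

8.6 MHz

fs/2 = 10.875 MHz.
13.15 MHz > fs/2 = 10.875 MHz, folds to fs − 13.15 MHz = 8.6 MHz.
64.85 MHz mod fs = 21.35 MHz.
21.35 MHz > fs/2 = 10.875 MHz, folds to fs − 21.35 MHz = 0.4 MHz.
20.4 MHz > fs/2 = 10.875 MHz, folds to fs − 20.4 MHz = 1.35 MHz.
73.85 MHz mod fs = 8.6 MHz.
8.6 MHz ≤ fs/2 = 10.875 MHz, appears at 8.6 MHz.
13.15 MHz and 73.85 MHz both map to 8.6 MHz.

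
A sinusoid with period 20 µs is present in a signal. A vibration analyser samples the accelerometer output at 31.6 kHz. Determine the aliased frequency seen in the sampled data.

T = 20 µs → f = 1/T = 50 kHz.
50 kHz mod fs = 18.4 kHz.
18.4 kHz > fs/2 = 15.8 kHz, folds to fs − 18.4 kHz = 13.2 kHz.

13.2 kHz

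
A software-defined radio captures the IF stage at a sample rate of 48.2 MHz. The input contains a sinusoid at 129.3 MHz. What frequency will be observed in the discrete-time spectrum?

129.3 MHz mod fs = 32.9 MHz.
32.9 MHz > fs/2 = 24.1 MHz, folds to fs − 32.9 MHz = 15.3 MHz.

15.3 MHz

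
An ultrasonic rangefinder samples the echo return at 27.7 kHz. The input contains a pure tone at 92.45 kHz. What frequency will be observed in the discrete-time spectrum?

9.35 kHz

92.45 kHz mod fs = 9.35 kHz.
9.35 kHz ≤ fs/2 = 13.85 kHz, appears at 9.35 kHz.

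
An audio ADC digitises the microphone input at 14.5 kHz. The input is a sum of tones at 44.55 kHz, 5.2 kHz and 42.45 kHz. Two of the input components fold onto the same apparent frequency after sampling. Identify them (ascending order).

42.45 kHz, 44.55 kHz

fs/2 = 7.25 kHz.
44.55 kHz mod fs = 1.05 kHz.
1.05 kHz ≤ fs/2 = 7.25 kHz, appears at 1.05 kHz.
5.2 kHz ≤ fs/2 = 7.25 kHz, passes unchanged.
42.45 kHz mod fs = 13.45 kHz.
13.45 kHz > fs/2 = 7.25 kHz, folds to fs − 13.45 kHz = 1.05 kHz.
42.45 kHz and 44.55 kHz both map to 1.05 kHz.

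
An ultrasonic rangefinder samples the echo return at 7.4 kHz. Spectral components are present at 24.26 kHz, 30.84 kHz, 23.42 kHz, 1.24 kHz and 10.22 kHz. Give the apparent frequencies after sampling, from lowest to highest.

fs/2 = 3.7 kHz.
24.26 kHz mod fs = 2.06 kHz.
2.06 kHz ≤ fs/2 = 3.7 kHz, appears at 2.06 kHz.
30.84 kHz mod fs = 1.24 kHz.
1.24 kHz ≤ fs/2 = 3.7 kHz, appears at 1.24 kHz.
23.42 kHz mod fs = 1.22 kHz.
1.22 kHz ≤ fs/2 = 3.7 kHz, appears at 1.22 kHz.
1.24 kHz ≤ fs/2 = 3.7 kHz, passes unchanged.
10.22 kHz mod fs = 2.82 kHz.
2.82 kHz ≤ fs/2 = 3.7 kHz, appears at 2.82 kHz.
Distinct values: {1.22 kHz, 1.24 kHz, 2.06 kHz, 2.82 kHz}.

1.22 kHz, 1.24 kHz, 2.06 kHz, 2.82 kHz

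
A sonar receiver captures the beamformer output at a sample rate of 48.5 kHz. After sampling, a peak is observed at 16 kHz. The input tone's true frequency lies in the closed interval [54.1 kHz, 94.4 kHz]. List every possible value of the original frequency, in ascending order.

Frequencies that alias to 16 kHz are k·fs ± 16 kHz for integer k ≥ 0.
k=0: 16 kHz.
k=1: 32.5 kHz, 64.5 kHz.
k=2: 81 kHz, 113 kHz.
k=3: 129.5 kHz, 161.5 kHz.
Within [54.1 kHz, 94.4 kHz]: 64.5 kHz, 81 kHz.

64.5 kHz, 81 kHz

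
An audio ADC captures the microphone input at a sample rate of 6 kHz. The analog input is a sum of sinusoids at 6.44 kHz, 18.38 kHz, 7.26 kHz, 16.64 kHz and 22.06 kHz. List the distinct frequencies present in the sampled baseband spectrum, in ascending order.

0.38 kHz, 0.44 kHz, 1.26 kHz, 1.36 kHz, 1.94 kHz

fs/2 = 3 kHz.
6.44 kHz mod fs = 0.44 kHz.
0.44 kHz ≤ fs/2 = 3 kHz, appears at 0.44 kHz.
18.38 kHz mod fs = 0.38 kHz.
0.38 kHz ≤ fs/2 = 3 kHz, appears at 0.38 kHz.
7.26 kHz mod fs = 1.26 kHz.
1.26 kHz ≤ fs/2 = 3 kHz, appears at 1.26 kHz.
16.64 kHz mod fs = 4.64 kHz.
4.64 kHz > fs/2 = 3 kHz, folds to fs − 4.64 kHz = 1.36 kHz.
22.06 kHz mod fs = 4.06 kHz.
4.06 kHz > fs/2 = 3 kHz, folds to fs − 4.06 kHz = 1.94 kHz.
Distinct values: {0.38 kHz, 0.44 kHz, 1.26 kHz, 1.36 kHz, 1.94 kHz}.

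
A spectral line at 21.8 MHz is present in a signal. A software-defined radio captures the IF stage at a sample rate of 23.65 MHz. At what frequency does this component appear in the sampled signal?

1.85 MHz

21.8 MHz > fs/2 = 11.825 MHz, folds to fs − 21.8 MHz = 1.85 MHz.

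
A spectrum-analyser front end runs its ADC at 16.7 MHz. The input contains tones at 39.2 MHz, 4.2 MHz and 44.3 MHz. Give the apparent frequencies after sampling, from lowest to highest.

4.2 MHz, 5.8 MHz

fs/2 = 8.35 MHz.
39.2 MHz mod fs = 5.8 MHz.
5.8 MHz ≤ fs/2 = 8.35 MHz, appears at 5.8 MHz.
4.2 MHz ≤ fs/2 = 8.35 MHz, passes unchanged.
44.3 MHz mod fs = 10.9 MHz.
10.9 MHz > fs/2 = 8.35 MHz, folds to fs − 10.9 MHz = 5.8 MHz.
Distinct values: {4.2 MHz, 5.8 MHz}.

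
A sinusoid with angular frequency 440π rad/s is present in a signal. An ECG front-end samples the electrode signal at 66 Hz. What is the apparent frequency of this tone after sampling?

22 Hz

ω = 440π rad/s → f = ω/(2π) = 220 Hz.
220 Hz mod fs = 22 Hz.
22 Hz ≤ fs/2 = 33 Hz, appears at 22 Hz.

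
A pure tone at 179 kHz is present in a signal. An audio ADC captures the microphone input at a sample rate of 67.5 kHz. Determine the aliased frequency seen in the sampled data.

179 kHz mod fs = 44 kHz.
44 kHz > fs/2 = 33.75 kHz, folds to fs − 44 kHz = 23.5 kHz.

23.5 kHz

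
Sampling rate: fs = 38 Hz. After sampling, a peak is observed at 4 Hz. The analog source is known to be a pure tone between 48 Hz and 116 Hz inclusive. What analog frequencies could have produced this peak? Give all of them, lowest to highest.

Frequencies that alias to 4 Hz are k·fs ± 4 Hz for integer k ≥ 0.
k=0: 4 Hz.
k=1: 34 Hz, 42 Hz.
k=2: 72 Hz, 80 Hz.
k=3: 110 Hz, 118 Hz.
k=4: 148 Hz, 156 Hz.
Within [48 Hz, 116 Hz]: 72 Hz, 80 Hz, 110 Hz.

72 Hz, 80 Hz, 110 Hz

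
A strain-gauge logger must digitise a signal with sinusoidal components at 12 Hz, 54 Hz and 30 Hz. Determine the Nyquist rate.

Highest-frequency component: 54 Hz.
Nyquist rate = 2 × 54 Hz = 108 Hz.

108 Hz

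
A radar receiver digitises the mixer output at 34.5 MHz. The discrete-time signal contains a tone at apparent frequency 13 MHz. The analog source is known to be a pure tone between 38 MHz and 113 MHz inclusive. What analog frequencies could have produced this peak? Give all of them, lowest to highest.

47.5 MHz, 56 MHz, 82 MHz, 90.5 MHz

Frequencies that alias to 13 MHz are k·fs ± 13 MHz for integer k ≥ 0.
k=0: 13 MHz.
k=1: 21.5 MHz, 47.5 MHz.
k=2: 56 MHz, 82 MHz.
k=3: 90.5 MHz, 116.5 MHz.
k=4: 125 MHz, 151 MHz.
Within [38 MHz, 113 MHz]: 47.5 MHz, 56 MHz, 82 MHz, 90.5 MHz.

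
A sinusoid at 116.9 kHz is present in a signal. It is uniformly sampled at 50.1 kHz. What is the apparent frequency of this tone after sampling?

16.7 kHz

116.9 kHz mod fs = 16.7 kHz.
16.7 kHz ≤ fs/2 = 25.05 kHz, appears at 16.7 kHz.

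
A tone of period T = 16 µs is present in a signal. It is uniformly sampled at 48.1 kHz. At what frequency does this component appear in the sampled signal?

14.4 kHz

T = 16 µs → f = 1/T = 62.5 kHz.
62.5 kHz mod fs = 14.4 kHz.
14.4 kHz ≤ fs/2 = 24.05 kHz, appears at 14.4 kHz.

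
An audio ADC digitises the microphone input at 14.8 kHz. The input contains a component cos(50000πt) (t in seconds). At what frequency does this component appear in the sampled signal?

4.6 kHz

ω = 50000π rad/s → f = ω/(2π) = 25000 Hz = 25 kHz.
25 kHz mod fs = 10.2 kHz.
10.2 kHz > fs/2 = 7.4 kHz, folds to fs − 10.2 kHz = 4.6 kHz.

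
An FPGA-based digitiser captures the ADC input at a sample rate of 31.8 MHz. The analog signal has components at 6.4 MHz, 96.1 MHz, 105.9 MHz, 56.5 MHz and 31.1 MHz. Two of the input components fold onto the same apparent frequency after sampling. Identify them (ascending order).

fs/2 = 15.9 MHz.
6.4 MHz ≤ fs/2 = 15.9 MHz, passes unchanged.
96.1 MHz mod fs = 0.7 MHz.
0.7 MHz ≤ fs/2 = 15.9 MHz, appears at 0.7 MHz.
105.9 MHz mod fs = 10.5 MHz.
10.5 MHz ≤ fs/2 = 15.9 MHz, appears at 10.5 MHz.
56.5 MHz mod fs = 24.7 MHz.
24.7 MHz > fs/2 = 15.9 MHz, folds to fs − 24.7 MHz = 7.1 MHz.
31.1 MHz > fs/2 = 15.9 MHz, folds to fs − 31.1 MHz = 0.7 MHz.
31.1 MHz and 96.1 MHz both map to 0.7 MHz.

31.1 MHz, 96.1 MHz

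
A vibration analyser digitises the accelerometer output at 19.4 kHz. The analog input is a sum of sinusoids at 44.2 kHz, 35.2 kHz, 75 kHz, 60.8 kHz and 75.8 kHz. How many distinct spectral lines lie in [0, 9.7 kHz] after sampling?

fs/2 = 9.7 kHz.
44.2 kHz mod fs = 5.4 kHz.
5.4 kHz ≤ fs/2 = 9.7 kHz, appears at 5.4 kHz.
35.2 kHz mod fs = 15.8 kHz.
15.8 kHz > fs/2 = 9.7 kHz, folds to fs − 15.8 kHz = 3.6 kHz.
75 kHz mod fs = 16.8 kHz.
16.8 kHz > fs/2 = 9.7 kHz, folds to fs − 16.8 kHz = 2.6 kHz.
60.8 kHz mod fs = 2.6 kHz.
2.6 kHz ≤ fs/2 = 9.7 kHz, appears at 2.6 kHz.
75.8 kHz mod fs = 17.6 kHz.
17.6 kHz > fs/2 = 9.7 kHz, folds to fs − 17.6 kHz = 1.8 kHz.
Distinct values: {1.8 kHz, 2.6 kHz, 3.6 kHz, 5.4 kHz} → 4.

4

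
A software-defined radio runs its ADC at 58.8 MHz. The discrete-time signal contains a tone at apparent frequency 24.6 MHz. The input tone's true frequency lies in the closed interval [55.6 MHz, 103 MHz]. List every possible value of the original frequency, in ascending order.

Frequencies that alias to 24.6 MHz are k·fs ± 24.6 MHz for integer k ≥ 0.
k=0: 24.6 MHz.
k=1: 34.2 MHz, 83.4 MHz.
k=2: 93 MHz, 142.2 MHz.
k=3: 151.8 MHz, 201 MHz.
Within [55.6 MHz, 103 MHz]: 83.4 MHz, 93 MHz.

83.4 MHz, 93 MHz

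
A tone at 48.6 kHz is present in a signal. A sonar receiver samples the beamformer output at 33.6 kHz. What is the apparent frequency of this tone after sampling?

48.6 kHz mod fs = 15 kHz.
15 kHz ≤ fs/2 = 16.8 kHz, appears at 15 kHz.

15 kHz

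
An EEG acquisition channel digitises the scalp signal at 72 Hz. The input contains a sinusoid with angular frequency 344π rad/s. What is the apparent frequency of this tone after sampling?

ω = 344π rad/s → f = ω/(2π) = 172 Hz.
172 Hz mod fs = 28 Hz.
28 Hz ≤ fs/2 = 36 Hz, appears at 28 Hz.

28 Hz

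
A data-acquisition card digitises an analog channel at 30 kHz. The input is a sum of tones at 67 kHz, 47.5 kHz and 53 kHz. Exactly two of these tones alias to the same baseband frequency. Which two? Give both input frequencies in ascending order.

53 kHz, 67 kHz

fs/2 = 15 kHz.
67 kHz mod fs = 7 kHz.
7 kHz ≤ fs/2 = 15 kHz, appears at 7 kHz.
47.5 kHz mod fs = 17.5 kHz.
17.5 kHz > fs/2 = 15 kHz, folds to fs − 17.5 kHz = 12.5 kHz.
53 kHz mod fs = 23 kHz.
23 kHz > fs/2 = 15 kHz, folds to fs − 23 kHz = 7 kHz.
53 kHz and 67 kHz both map to 7 kHz.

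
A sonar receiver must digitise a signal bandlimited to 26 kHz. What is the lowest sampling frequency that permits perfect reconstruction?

52 kHz

Nyquist rate = 2 × 26 kHz = 52 kHz.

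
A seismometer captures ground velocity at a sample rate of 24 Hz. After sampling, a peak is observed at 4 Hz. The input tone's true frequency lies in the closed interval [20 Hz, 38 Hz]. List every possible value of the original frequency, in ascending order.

20 Hz, 28 Hz

Frequencies that alias to 4 Hz are k·fs ± 4 Hz for integer k ≥ 0.
k=0: 4 Hz.
k=1: 20 Hz, 28 Hz.
k=2: 44 Hz, 52 Hz.
Within [20 Hz, 38 Hz]: 20 Hz, 28 Hz.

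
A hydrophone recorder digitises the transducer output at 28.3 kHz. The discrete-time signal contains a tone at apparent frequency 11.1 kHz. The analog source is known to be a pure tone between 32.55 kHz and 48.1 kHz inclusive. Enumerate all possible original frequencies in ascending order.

Frequencies that alias to 11.1 kHz are k·fs ± 11.1 kHz for integer k ≥ 0.
k=0: 11.1 kHz.
k=1: 17.2 kHz, 39.4 kHz.
k=2: 45.5 kHz, 67.7 kHz.
k=3: 73.8 kHz, 96 kHz.
Within [32.55 kHz, 48.1 kHz]: 39.4 kHz, 45.5 kHz.

39.4 kHz, 45.5 kHz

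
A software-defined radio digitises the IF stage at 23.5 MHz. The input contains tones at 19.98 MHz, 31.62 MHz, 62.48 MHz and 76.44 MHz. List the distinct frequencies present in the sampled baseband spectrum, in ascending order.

fs/2 = 11.75 MHz.
19.98 MHz > fs/2 = 11.75 MHz, folds to fs − 19.98 MHz = 3.52 MHz.
31.62 MHz mod fs = 8.12 MHz.
8.12 MHz ≤ fs/2 = 11.75 MHz, appears at 8.12 MHz.
62.48 MHz mod fs = 15.48 MHz.
15.48 MHz > fs/2 = 11.75 MHz, folds to fs − 15.48 MHz = 8.02 MHz.
76.44 MHz mod fs = 5.94 MHz.
5.94 MHz ≤ fs/2 = 11.75 MHz, appears at 5.94 MHz.
Distinct values: {3.52 MHz, 5.94 MHz, 8.02 MHz, 8.12 MHz}.

3.52 MHz, 5.94 MHz, 8.02 MHz, 8.12 MHz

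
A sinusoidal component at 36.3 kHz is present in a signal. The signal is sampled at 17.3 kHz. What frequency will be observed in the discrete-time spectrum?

1.7 kHz

36.3 kHz mod fs = 1.7 kHz.
1.7 kHz ≤ fs/2 = 8.65 kHz, appears at 1.7 kHz.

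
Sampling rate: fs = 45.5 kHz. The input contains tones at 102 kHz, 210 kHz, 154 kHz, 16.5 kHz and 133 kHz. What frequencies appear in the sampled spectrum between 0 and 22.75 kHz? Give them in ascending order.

3.5 kHz, 11 kHz, 16.5 kHz, 17.5 kHz

fs/2 = 22.75 kHz.
102 kHz mod fs = 11 kHz.
11 kHz ≤ fs/2 = 22.75 kHz, appears at 11 kHz.
210 kHz mod fs = 28 kHz.
28 kHz > fs/2 = 22.75 kHz, folds to fs − 28 kHz = 17.5 kHz.
154 kHz mod fs = 17.5 kHz.
17.5 kHz ≤ fs/2 = 22.75 kHz, appears at 17.5 kHz.
16.5 kHz ≤ fs/2 = 22.75 kHz, passes unchanged.
133 kHz mod fs = 42 kHz.
42 kHz > fs/2 = 22.75 kHz, folds to fs − 42 kHz = 3.5 kHz.
Distinct values: {3.5 kHz, 11 kHz, 16.5 kHz, 17.5 kHz}.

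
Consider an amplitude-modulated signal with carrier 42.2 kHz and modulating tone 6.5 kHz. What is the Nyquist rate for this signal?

AM sidebands sit at fc ± fm = 35.7 kHz and 48.7 kHz.
Highest-frequency component: 48.7 kHz.
Nyquist rate = 2 × 48.7 kHz = 97.4 kHz.

97.4 kHz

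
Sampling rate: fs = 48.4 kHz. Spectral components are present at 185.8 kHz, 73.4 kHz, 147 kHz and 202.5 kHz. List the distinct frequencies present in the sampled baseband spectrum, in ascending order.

fs/2 = 24.2 kHz.
185.8 kHz mod fs = 40.6 kHz.
40.6 kHz > fs/2 = 24.2 kHz, folds to fs − 40.6 kHz = 7.8 kHz.
73.4 kHz mod fs = 25 kHz.
25 kHz > fs/2 = 24.2 kHz, folds to fs − 25 kHz = 23.4 kHz.
147 kHz mod fs = 1.8 kHz.
1.8 kHz ≤ fs/2 = 24.2 kHz, appears at 1.8 kHz.
202.5 kHz mod fs = 8.9 kHz.
8.9 kHz ≤ fs/2 = 24.2 kHz, appears at 8.9 kHz.
Distinct values: {1.8 kHz, 7.8 kHz, 8.9 kHz, 23.4 kHz}.

1.8 kHz, 7.8 kHz, 8.9 kHz, 23.4 kHz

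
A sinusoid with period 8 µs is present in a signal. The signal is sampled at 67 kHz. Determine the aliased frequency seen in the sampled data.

9 kHz

T = 8 µs → f = 1/T = 125 kHz.
125 kHz mod fs = 58 kHz.
58 kHz > fs/2 = 33.5 kHz, folds to fs − 58 kHz = 9 kHz.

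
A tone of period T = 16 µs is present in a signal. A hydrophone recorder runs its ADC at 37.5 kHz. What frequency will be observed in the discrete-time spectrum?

T = 16 µs → f = 1/T = 62.5 kHz.
62.5 kHz mod fs = 25 kHz.
25 kHz > fs/2 = 18.75 kHz, folds to fs − 25 kHz = 12.5 kHz.

12.5 kHz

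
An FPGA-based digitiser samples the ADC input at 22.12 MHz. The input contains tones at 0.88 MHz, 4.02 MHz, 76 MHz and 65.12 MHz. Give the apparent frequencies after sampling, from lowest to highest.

fs/2 = 11.06 MHz.
0.88 MHz ≤ fs/2 = 11.06 MHz, passes unchanged.
4.02 MHz ≤ fs/2 = 11.06 MHz, passes unchanged.
76 MHz mod fs = 9.64 MHz.
9.64 MHz ≤ fs/2 = 11.06 MHz, appears at 9.64 MHz.
65.12 MHz mod fs = 20.88 MHz.
20.88 MHz > fs/2 = 11.06 MHz, folds to fs − 20.88 MHz = 1.24 MHz.
Distinct values: {0.88 MHz, 1.24 MHz, 4.02 MHz, 9.64 MHz}.

0.88 MHz, 1.24 MHz, 4.02 MHz, 9.64 MHz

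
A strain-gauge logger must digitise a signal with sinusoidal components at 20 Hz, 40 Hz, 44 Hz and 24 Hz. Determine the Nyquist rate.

88 Hz

Highest-frequency component: 44 Hz.
Nyquist rate = 2 × 44 Hz = 88 Hz.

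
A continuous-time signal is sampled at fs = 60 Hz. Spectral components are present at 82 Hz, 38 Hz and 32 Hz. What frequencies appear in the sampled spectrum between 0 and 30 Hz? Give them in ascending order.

fs/2 = 30 Hz.
82 Hz mod fs = 22 Hz.
22 Hz ≤ fs/2 = 30 Hz, appears at 22 Hz.
38 Hz > fs/2 = 30 Hz, folds to fs − 38 Hz = 22 Hz.
32 Hz > fs/2 = 30 Hz, folds to fs − 32 Hz = 28 Hz.
Distinct values: {22 Hz, 28 Hz}.

22 Hz, 28 Hz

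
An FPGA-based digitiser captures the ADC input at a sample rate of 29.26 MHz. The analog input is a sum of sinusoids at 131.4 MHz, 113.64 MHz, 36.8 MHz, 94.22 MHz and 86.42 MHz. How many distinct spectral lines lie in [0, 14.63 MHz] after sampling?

fs/2 = 14.63 MHz.
131.4 MHz mod fs = 14.36 MHz.
14.36 MHz ≤ fs/2 = 14.63 MHz, appears at 14.36 MHz.
113.64 MHz mod fs = 25.86 MHz.
25.86 MHz > fs/2 = 14.63 MHz, folds to fs − 25.86 MHz = 3.4 MHz.
36.8 MHz mod fs = 7.54 MHz.
7.54 MHz ≤ fs/2 = 14.63 MHz, appears at 7.54 MHz.
94.22 MHz mod fs = 6.44 MHz.
6.44 MHz ≤ fs/2 = 14.63 MHz, appears at 6.44 MHz.
86.42 MHz mod fs = 27.9 MHz.
27.9 MHz > fs/2 = 14.63 MHz, folds to fs − 27.9 MHz = 1.36 MHz.
Distinct values: {1.36 MHz, 3.4 MHz, 6.44 MHz, 7.54 MHz, 14.36 MHz} → 5.

5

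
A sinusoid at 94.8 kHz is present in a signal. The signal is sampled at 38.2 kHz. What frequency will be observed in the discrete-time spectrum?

18.4 kHz

94.8 kHz mod fs = 18.4 kHz.
18.4 kHz ≤ fs/2 = 19.1 kHz, appears at 18.4 kHz.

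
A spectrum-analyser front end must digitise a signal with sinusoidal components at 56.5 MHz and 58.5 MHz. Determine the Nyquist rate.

Highest-frequency component: 58.5 MHz.
Nyquist rate = 2 × 58.5 MHz = 117 MHz.

117 MHz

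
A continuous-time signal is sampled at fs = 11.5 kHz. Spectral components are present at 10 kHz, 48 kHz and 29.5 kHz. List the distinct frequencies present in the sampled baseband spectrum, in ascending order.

fs/2 = 5.75 kHz.
10 kHz > fs/2 = 5.75 kHz, folds to fs − 10 kHz = 1.5 kHz.
48 kHz mod fs = 2 kHz.
2 kHz ≤ fs/2 = 5.75 kHz, appears at 2 kHz.
29.5 kHz mod fs = 6.5 kHz.
6.5 kHz > fs/2 = 5.75 kHz, folds to fs − 6.5 kHz = 5 kHz.
Distinct values: {1.5 kHz, 2 kHz, 5 kHz}.

1.5 kHz, 2 kHz, 5 kHz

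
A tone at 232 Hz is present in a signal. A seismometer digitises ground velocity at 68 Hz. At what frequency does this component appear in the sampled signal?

28 Hz

232 Hz mod fs = 28 Hz.
28 Hz ≤ fs/2 = 34 Hz, appears at 28 Hz.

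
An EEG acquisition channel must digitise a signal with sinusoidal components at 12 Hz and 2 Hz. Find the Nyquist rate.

24 Hz

Highest-frequency component: 12 Hz.
Nyquist rate = 2 × 12 Hz = 24 Hz.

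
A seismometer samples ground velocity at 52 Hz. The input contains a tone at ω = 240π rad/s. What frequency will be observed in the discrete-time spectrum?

ω = 240π rad/s → f = ω/(2π) = 120 Hz.
120 Hz mod fs = 16 Hz.
16 Hz ≤ fs/2 = 26 Hz, appears at 16 Hz.

16 Hz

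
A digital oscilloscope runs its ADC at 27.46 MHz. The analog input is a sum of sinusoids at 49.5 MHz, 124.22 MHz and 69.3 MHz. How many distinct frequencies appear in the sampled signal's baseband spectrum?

2

fs/2 = 13.73 MHz.
49.5 MHz mod fs = 22.04 MHz.
22.04 MHz > fs/2 = 13.73 MHz, folds to fs − 22.04 MHz = 5.42 MHz.
124.22 MHz mod fs = 14.38 MHz.
14.38 MHz > fs/2 = 13.73 MHz, folds to fs − 14.38 MHz = 13.08 MHz.
69.3 MHz mod fs = 14.38 MHz.
14.38 MHz > fs/2 = 13.73 MHz, folds to fs − 14.38 MHz = 13.08 MHz.
Distinct values: {5.42 MHz, 13.08 MHz} → 2.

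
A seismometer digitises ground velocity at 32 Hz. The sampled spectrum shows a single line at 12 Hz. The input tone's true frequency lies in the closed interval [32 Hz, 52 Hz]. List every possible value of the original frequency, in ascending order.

Frequencies that alias to 12 Hz are k·fs ± 12 Hz for integer k ≥ 0.
k=0: 12 Hz.
k=1: 20 Hz, 44 Hz.
k=2: 52 Hz, 76 Hz.
k=3: 84 Hz, 108 Hz.
Within [32 Hz, 52 Hz]: 44 Hz, 52 Hz.

44 Hz, 52 Hz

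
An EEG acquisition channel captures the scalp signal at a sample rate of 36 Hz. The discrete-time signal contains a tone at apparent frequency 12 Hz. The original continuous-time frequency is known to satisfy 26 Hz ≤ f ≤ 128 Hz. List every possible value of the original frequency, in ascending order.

Frequencies that alias to 12 Hz are k·fs ± 12 Hz for integer k ≥ 0.
k=0: 12 Hz.
k=1: 24 Hz, 48 Hz.
k=2: 60 Hz, 84 Hz.
k=3: 96 Hz, 120 Hz.
k=4: 132 Hz, 156 Hz.
Within [26 Hz, 128 Hz]: 48 Hz, 60 Hz, 84 Hz, 96 Hz, 120 Hz.

48 Hz, 60 Hz, 84 Hz, 96 Hz, 120 Hz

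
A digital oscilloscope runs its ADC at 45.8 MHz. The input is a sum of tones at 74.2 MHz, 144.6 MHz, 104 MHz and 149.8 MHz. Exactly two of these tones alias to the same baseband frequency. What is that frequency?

fs/2 = 22.9 MHz.
74.2 MHz mod fs = 28.4 MHz.
28.4 MHz > fs/2 = 22.9 MHz, folds to fs − 28.4 MHz = 17.4 MHz.
144.6 MHz mod fs = 7.2 MHz.
7.2 MHz ≤ fs/2 = 22.9 MHz, appears at 7.2 MHz.
104 MHz mod fs = 12.4 MHz.
12.4 MHz ≤ fs/2 = 22.9 MHz, appears at 12.4 MHz.
149.8 MHz mod fs = 12.4 MHz.
12.4 MHz ≤ fs/2 = 22.9 MHz, appears at 12.4 MHz.
104 MHz and 149.8 MHz both map to 12.4 MHz.

12.4 MHz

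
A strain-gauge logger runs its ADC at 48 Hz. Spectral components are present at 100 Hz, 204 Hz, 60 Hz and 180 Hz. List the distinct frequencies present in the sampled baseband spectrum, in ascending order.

fs/2 = 24 Hz.
100 Hz mod fs = 4 Hz.
4 Hz ≤ fs/2 = 24 Hz, appears at 4 Hz.
204 Hz mod fs = 12 Hz.
12 Hz ≤ fs/2 = 24 Hz, appears at 12 Hz.
60 Hz mod fs = 12 Hz.
12 Hz ≤ fs/2 = 24 Hz, appears at 12 Hz.
180 Hz mod fs = 36 Hz.
36 Hz > fs/2 = 24 Hz, folds to fs − 36 Hz = 12 Hz.
Distinct values: {4 Hz, 12 Hz}.

4 Hz, 12 Hz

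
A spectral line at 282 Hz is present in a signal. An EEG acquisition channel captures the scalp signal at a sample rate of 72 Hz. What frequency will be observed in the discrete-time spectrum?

282 Hz mod fs = 66 Hz.
66 Hz > fs/2 = 36 Hz, folds to fs − 66 Hz = 6 Hz.

6 Hz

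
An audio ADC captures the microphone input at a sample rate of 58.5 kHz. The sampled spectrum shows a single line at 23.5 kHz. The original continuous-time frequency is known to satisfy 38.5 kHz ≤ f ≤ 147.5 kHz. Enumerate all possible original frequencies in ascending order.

82 kHz, 93.5 kHz, 140.5 kHz

Frequencies that alias to 23.5 kHz are k·fs ± 23.5 kHz for integer k ≥ 0.
k=0: 23.5 kHz.
k=1: 35 kHz, 82 kHz.
k=2: 93.5 kHz, 140.5 kHz.
k=3: 152 kHz, 199 kHz.
Within [38.5 kHz, 147.5 kHz]: 82 kHz, 93.5 kHz, 140.5 kHz.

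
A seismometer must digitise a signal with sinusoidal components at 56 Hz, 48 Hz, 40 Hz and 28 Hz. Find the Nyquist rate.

Highest-frequency component: 56 Hz.
Nyquist rate = 2 × 56 Hz = 112 Hz.

112 Hz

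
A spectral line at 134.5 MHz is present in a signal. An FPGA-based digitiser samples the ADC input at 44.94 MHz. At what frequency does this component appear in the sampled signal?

134.5 MHz mod fs = 44.62 MHz.
44.62 MHz > fs/2 = 22.47 MHz, folds to fs − 44.62 MHz = 0.32 MHz.

0.32 MHz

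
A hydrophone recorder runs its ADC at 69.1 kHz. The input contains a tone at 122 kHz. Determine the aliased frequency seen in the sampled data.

122 kHz mod fs = 52.9 kHz.
52.9 kHz > fs/2 = 34.55 kHz, folds to fs − 52.9 kHz = 16.2 kHz.

16.2 kHz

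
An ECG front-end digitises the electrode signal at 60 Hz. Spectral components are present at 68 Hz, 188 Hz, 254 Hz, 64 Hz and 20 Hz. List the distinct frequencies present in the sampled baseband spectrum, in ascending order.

fs/2 = 30 Hz.
68 Hz mod fs = 8 Hz.
8 Hz ≤ fs/2 = 30 Hz, appears at 8 Hz.
188 Hz mod fs = 8 Hz.
8 Hz ≤ fs/2 = 30 Hz, appears at 8 Hz.
254 Hz mod fs = 14 Hz.
14 Hz ≤ fs/2 = 30 Hz, appears at 14 Hz.
64 Hz mod fs = 4 Hz.
4 Hz ≤ fs/2 = 30 Hz, appears at 4 Hz.
20 Hz ≤ fs/2 = 30 Hz, passes unchanged.
Distinct values: {4 Hz, 8 Hz, 14 Hz, 20 Hz}.

4 Hz, 8 Hz, 14 Hz, 20 Hz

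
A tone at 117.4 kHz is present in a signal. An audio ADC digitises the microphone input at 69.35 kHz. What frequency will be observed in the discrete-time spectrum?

117.4 kHz mod fs = 48.05 kHz.
48.05 kHz > fs/2 = 34.675 kHz, folds to fs − 48.05 kHz = 21.3 kHz.

21.3 kHz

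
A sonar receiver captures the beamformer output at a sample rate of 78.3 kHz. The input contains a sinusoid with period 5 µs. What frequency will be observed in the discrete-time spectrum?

34.9 kHz

T = 5 µs → f = 1/T = 200 kHz.
200 kHz mod fs = 43.4 kHz.
43.4 kHz > fs/2 = 39.15 kHz, folds to fs − 43.4 kHz = 34.9 kHz.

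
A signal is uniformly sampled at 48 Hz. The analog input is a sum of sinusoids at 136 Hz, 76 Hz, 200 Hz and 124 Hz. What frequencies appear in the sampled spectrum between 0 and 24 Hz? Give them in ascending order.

8 Hz, 20 Hz

fs/2 = 24 Hz.
136 Hz mod fs = 40 Hz.
40 Hz > fs/2 = 24 Hz, folds to fs − 40 Hz = 8 Hz.
76 Hz mod fs = 28 Hz.
28 Hz > fs/2 = 24 Hz, folds to fs − 28 Hz = 20 Hz.
200 Hz mod fs = 8 Hz.
8 Hz ≤ fs/2 = 24 Hz, appears at 8 Hz.
124 Hz mod fs = 28 Hz.
28 Hz > fs/2 = 24 Hz, folds to fs − 28 Hz = 20 Hz.
Distinct values: {8 Hz, 20 Hz}.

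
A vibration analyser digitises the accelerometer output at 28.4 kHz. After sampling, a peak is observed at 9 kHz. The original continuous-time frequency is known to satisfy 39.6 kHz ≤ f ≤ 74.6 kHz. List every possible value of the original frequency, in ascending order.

47.8 kHz, 65.8 kHz

Frequencies that alias to 9 kHz are k·fs ± 9 kHz for integer k ≥ 0.
k=0: 9 kHz.
k=1: 19.4 kHz, 37.4 kHz.
k=2: 47.8 kHz, 65.8 kHz.
k=3: 76.2 kHz, 94.2 kHz.
Within [39.6 kHz, 74.6 kHz]: 47.8 kHz, 65.8 kHz.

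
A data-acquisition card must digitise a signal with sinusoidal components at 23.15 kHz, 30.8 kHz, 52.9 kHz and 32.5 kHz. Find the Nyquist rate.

Highest-frequency component: 52.9 kHz.
Nyquist rate = 2 × 52.9 kHz = 105.8 kHz.

105.8 kHz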